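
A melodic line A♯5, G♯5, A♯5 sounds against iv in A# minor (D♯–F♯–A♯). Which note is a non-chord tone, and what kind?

G♯5 is a neighbor tone.

The harmony at that moment is D♯ minor triad (D♯, F♯, A♯); G♯5 is not a chord tone.
It is approached by step down from A♯5 and left by step up to A♯5.
Step away and step back to the same note — a neighbor tone (lower neighbor).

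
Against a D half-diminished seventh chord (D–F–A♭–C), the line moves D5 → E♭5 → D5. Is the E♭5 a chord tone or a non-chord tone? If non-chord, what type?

Non-chord tone — a neighbor tone.

The harmony at that moment is D half-diminished seventh chord (D, F, A♭, C); E♭5 is not a chord tone.
It is approached by step up from D5 and left by step down to D5.
Step away and step back to the same note — a neighbor tone (upper neighbor).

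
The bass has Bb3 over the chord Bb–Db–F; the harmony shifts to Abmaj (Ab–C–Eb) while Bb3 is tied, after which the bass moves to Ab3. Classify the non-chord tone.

Bb3 is a suspension.

The harmony at that moment is Ab major triad (Ab, C, Eb); Bb3 is not a chord tone.
It is held over (the same pitch as the preceding Bb3) and left by step down to Ab3.
Held over from the previous chord and resolving down by step — a suspension.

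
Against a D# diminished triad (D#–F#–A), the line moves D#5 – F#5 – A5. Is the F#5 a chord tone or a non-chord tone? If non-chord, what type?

Chord tone (the third of D# diminished triad).

D# diminished triad contains D#, F#, A; F# is the third, so it is a chord tone.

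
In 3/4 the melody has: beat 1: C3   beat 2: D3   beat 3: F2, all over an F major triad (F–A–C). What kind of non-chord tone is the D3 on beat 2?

The harmony at that moment is F major triad (F, A, C); D3 is not a chord tone.
It is approached by step up from C3 and left by leap down to F2.
Step in, leap out, on a weak beat — an escape tone.

Escape tone.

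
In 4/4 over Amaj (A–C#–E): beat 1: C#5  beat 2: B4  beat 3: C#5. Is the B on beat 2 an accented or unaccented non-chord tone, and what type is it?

Unaccented neighbor tone.

The harmony at that moment is A major triad (A, C#, E); B4 is not a chord tone.
It is approached by step down from C#5 and left by step up to C#5.
Step away and step back to the same note — a neighbor tone (lower neighbor).
It falls on a weak beat, so it is unaccented.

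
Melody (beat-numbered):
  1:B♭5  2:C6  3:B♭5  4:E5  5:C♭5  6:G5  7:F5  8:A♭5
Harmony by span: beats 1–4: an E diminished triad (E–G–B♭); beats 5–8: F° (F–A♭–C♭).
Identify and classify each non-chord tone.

C6 (beat 2) — neighbor tone; G5 (beat 6) — appoggiatura.

The harmony at that moment is E diminished triad (E, G, B♭); C6 is not a chord tone.
It is approached by step up from B♭5 and left by step down to B♭5.
Step away and step back to the same note — a neighbor tone (upper neighbor).
The harmony at that moment is F diminished triad (F, A♭, C♭); G5 is not a chord tone.
It is approached by leap up from C♭5 and left by step down to F5.
Leap in, step out — an appoggiatura.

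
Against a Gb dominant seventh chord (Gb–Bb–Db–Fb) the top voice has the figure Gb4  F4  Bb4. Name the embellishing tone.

F4 is an escape tone.

The harmony at that moment is Gb dominant seventh chord (Gb, Bb, Db, Fb); F4 is not a chord tone.
It is approached by step down from Gb4 and left by leap up to Bb4.
Step in, leap out — an escape tone.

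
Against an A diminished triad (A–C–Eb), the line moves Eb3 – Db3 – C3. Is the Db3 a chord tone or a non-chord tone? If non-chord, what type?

The harmony at that moment is A diminished triad (A, C, Eb); Db3 is not a chord tone.
It is approached by step down from Eb3 and left by step down to C3.
Step in, step out in the same direction — a passing tone.

Non-chord tone — a passing tone.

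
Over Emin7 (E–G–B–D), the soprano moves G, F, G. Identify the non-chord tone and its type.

The harmony at that moment is E minor seventh chord (E, G, B, D); F is not a chord tone.
It is approached by step down from G and left by step up to G.
Step away and step back to the same note — a neighbor tone (lower neighbor).

F is a neighbor tone.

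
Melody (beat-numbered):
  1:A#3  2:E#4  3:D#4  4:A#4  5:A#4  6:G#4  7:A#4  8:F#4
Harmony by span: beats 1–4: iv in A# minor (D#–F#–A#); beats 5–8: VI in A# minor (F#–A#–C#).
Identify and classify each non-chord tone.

E#4 (beat 2) — appoggiatura; G#4 (beat 6) — neighbor tone.

The harmony at that moment is D# minor triad (D#, F#, A#); E#4 is not a chord tone.
It is approached by leap up from A#3 and left by step down to D#4.
Leap in, step out — an appoggiatura.
The harmony at that moment is F# major triad (F#, A#, C#); G#4 is not a chord tone.
It is approached by step down from A#4 and left by step up to A#4.
Step away and step back to the same note — a neighbor tone (lower neighbor).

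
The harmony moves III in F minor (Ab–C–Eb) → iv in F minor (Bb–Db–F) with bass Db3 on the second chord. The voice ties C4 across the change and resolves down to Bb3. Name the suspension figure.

7–6 suspension.

At the second chord the bass is Db3. The suspended C4 lies a seventh above the bass; after resolving down by step to Bb3, the interval above the bass becomes a sixth.
Suspension figures are named by those two intervals: 7–6.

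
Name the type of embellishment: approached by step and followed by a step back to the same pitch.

Neighbor tone.

Approach: by step. Departure: by step in the opposite direction, back to the starting pitch.
Stepwise on both sides but reversing to return to the same chord tone — a neighbor tone. (Had it continued onward in the same direction it would be a passing tone instead.)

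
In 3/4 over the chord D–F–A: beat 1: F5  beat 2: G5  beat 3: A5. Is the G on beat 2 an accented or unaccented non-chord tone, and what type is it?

Unaccented passing tone.

The harmony at that moment is D minor triad (D, F, A); G5 is not a chord tone.
It is approached by step up from F5 and left by step up to A5.
Step in, step out in the same direction — a passing tone.
It falls on a weak beat, so it is unaccented.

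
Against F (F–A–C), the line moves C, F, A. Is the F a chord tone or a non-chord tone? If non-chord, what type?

F major triad contains F, A, C; F is the root, so it is a chord tone.

Chord tone (the root of F major triad).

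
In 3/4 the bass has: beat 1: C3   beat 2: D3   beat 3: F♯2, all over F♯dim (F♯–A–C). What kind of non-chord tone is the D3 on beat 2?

The harmony at that moment is F♯ diminished triad (F♯, A, C); D3 is not a chord tone.
It is approached by step up from C3 and left by leap down to F♯2.
Step in, leap out, on a weak beat — an escape tone.

Escape tone.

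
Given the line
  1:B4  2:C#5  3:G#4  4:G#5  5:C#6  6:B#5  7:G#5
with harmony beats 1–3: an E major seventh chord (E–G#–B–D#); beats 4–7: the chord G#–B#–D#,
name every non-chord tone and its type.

The harmony at that moment is E major seventh chord (E, G#, B, D#); C#5 is not a chord tone.
It is approached by step up from B4 and left by leap down to G#4.
Step in, leap out — an escape tone.
The harmony at that moment is G# major triad (G#, B#, D#); C#6 is not a chord tone.
It is approached by leap up from G#5 and left by step down to B#5.
Leap in, step out — an appoggiatura.

C#5 (beat 2) — escape tone; C#6 (beat 5) — appoggiatura.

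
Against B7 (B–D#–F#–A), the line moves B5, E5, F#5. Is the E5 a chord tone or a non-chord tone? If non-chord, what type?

Non-chord tone — an appoggiatura.

The harmony at that moment is B dominant seventh chord (B, D#, F#, A); E5 is not a chord tone.
It is approached by leap down from B5 and left by step up to F#5.
Leap in, step out — an appoggiatura.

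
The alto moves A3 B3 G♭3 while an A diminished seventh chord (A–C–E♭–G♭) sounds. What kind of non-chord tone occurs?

B3 is an escape tone.

The harmony at that moment is A diminished seventh chord (A, C, E♭, G♭); B3 is not a chord tone.
It is approached by step up from A3 and left by leap down to G♭3.
Step in, leap out — an escape tone.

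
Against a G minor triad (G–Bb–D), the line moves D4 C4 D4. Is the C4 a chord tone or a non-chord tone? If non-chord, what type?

The harmony at that moment is G minor triad (G, Bb, D); C4 is not a chord tone.
It is approached by step down from D4 and left by step up to D4.
Step away and step back to the same note — a neighbor tone (lower neighbor).

Non-chord tone — a neighbor tone.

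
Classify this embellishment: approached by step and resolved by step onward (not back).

Passing tone.

Approach: by step. Departure: by step, continuing in the same direction.
Stepwise on both sides with no change of direction means the note fills in the space between two different chord tones — a passing tone. (Had it turned back to its starting note it would be a neighbor tone instead.)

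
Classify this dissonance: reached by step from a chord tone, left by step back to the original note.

Approach: by step. Departure: by step in the opposite direction, back to the starting pitch.
Stepwise on both sides but reversing to return to the same chord tone — a neighbor tone. (Had it continued onward in the same direction it would be a passing tone instead.)

Neighbor tone.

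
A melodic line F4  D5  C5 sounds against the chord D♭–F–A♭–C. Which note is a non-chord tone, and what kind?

The harmony at that moment is D♭ major seventh chord (D♭, F, A♭, C); D5 is not a chord tone.
It is approached by leap up from F4 and left by step down to C5.
Leap in, step out — an appoggiatura.

D5 is an appoggiatura.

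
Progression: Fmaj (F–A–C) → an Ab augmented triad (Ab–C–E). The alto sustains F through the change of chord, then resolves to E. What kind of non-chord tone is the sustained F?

The harmony at that moment is Ab augmented triad (Ab, C, E); F is not a chord tone.
It is held over (the same pitch as the preceding F) and left by step down to E.
Held over from the previous chord and resolving down by step — a suspension.

F is a suspension.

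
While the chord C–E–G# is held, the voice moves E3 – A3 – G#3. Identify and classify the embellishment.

A3 is an appoggiatura.

The harmony at that moment is C augmented triad (C, E, G#); A3 is not a chord tone.
It is approached by leap up from E3 and left by step down to G#3.
Leap in, step out — an appoggiatura.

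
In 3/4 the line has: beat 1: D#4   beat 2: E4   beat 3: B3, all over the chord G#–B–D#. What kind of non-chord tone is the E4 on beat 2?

The harmony at that moment is G# minor triad (G#, B, D#); E4 is not a chord tone.
It is approached by step up from D#4 and left by leap down to B3.
Step in, leap out, on a weak beat — an escape tone.

Escape tone.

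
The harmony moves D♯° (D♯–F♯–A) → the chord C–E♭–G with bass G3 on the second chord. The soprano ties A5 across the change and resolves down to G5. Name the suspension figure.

At the second chord the bass is G3. The suspended A5 lies a ninth above the bass; after resolving down by step to G5, the interval above the bass becomes an octave.
Suspension figures are named by those two intervals: 9–8.

9–8 suspension.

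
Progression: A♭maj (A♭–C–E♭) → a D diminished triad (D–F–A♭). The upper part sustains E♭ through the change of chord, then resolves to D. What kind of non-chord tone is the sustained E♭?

E♭ is a suspension.

The harmony at that moment is D diminished triad (D, F, A♭); E♭ is not a chord tone.
It is held over (the same pitch as the preceding E♭) and left by step down to D.
Held over from the previous chord and resolving down by step — a suspension.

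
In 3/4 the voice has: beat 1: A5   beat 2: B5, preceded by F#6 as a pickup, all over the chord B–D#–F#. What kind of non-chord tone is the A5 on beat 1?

Appoggiatura.

The harmony at that moment is B major triad (B, D#, F#); A5 is not a chord tone.
It is approached by leap down from F#6 and left by step up to B5.
Leap in, step out, metrically accented — an appoggiatura.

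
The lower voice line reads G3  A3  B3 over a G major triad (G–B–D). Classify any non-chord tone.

The harmony at that moment is G major triad (G, B, D); A3 is not a chord tone.
It is approached by step up from G3 and left by step up to B3.
Step in, step out in the same direction — a passing tone.

A3 is a passing tone.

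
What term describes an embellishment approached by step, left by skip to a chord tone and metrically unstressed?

Approach: by step. Departure: by leap. Metric position: weak.
Step in, leap out, from a weak position — an escape tone (échappée). (It is the mirror image of the appoggiatura, which leaps in and steps out on a strong beat.)

Escape tone.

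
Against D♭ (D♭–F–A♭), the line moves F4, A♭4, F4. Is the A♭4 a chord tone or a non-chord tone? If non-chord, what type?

Chord tone (the fifth of Db major triad).

Db major triad contains D♭, F, A♭; A♭ is the fifth, so it is a chord tone.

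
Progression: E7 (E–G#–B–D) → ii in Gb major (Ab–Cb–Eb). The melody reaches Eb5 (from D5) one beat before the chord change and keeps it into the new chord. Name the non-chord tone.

The harmony at that moment is E dominant seventh chord (E, G#, B, D); Eb5 is not a chord tone.
It is approached by step up from D5 and then sustained as the same pitch into the next harmony.
Arriving early and becoming a chord tone when the harmony changes — an anticipation.

Eb5 is an anticipation.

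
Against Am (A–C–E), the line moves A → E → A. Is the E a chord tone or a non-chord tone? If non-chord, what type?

Chord tone (the fifth of A minor triad).

A minor triad contains A, C, E; E is the fifth, so it is a chord tone.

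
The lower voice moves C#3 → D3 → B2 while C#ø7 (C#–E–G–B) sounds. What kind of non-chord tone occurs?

The harmony at that moment is C# half-diminished seventh chord (C#, E, G, B); D3 is not a chord tone.
It is approached by step up from C#3 and left by leap down to B2.
Step in, leap out — an escape tone.

D3 is an escape tone.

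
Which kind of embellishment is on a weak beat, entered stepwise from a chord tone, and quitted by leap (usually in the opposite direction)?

Escape tone.

Approach: by step. Departure: by leap. Metric position: weak.
Step in, leap out, from a weak position — an escape tone (échappée). (It is the mirror image of the appoggiatura, which leaps in and steps out on a strong beat.)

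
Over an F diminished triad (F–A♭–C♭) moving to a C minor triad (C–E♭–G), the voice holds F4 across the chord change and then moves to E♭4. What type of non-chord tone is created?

F4 is a suspension.

The harmony at that moment is C minor triad (C, E♭, G); F4 is not a chord tone.
It is held over (the same pitch as the preceding F4) and left by step down to E♭4.
Held over from the previous chord and resolving down by step — a suspension.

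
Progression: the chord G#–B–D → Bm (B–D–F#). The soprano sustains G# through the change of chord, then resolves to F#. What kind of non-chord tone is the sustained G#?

The harmony at that moment is B minor triad (B, D, F#); G# is not a chord tone.
It is held over (the same pitch as the preceding G#) and left by step down to F#.
Held over from the previous chord and resolving down by step — a suspension.

G# is a suspension.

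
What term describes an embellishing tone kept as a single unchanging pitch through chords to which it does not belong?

Approach: none. Departure: none — a single pitch is sustained while the chords change around it, passing through harmonies that do not contain it.
No melodic motion at all; the dissonance is created entirely by the moving harmonies against the stationary note — a pedal tone (pedal point).

Pedal tone.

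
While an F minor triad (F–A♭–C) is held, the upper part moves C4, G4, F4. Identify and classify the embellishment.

The harmony at that moment is F minor triad (F, A♭, C); G4 is not a chord tone.
It is approached by leap up from C4 and left by step down to F4.
Leap in, step out — an appoggiatura.

G4 is an appoggiatura.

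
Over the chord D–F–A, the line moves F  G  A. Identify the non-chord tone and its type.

The harmony at that moment is D minor triad (D, F, A); G is not a chord tone.
It is approached by step up from F and left by step up to A.
Step in, step out in the same direction — a passing tone.

G is a passing tone.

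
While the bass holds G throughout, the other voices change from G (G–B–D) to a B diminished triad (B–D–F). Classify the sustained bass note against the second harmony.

The harmony at that moment is B diminished triad (B, D, F); G is not a chord tone.
It is held over (the same pitch as the preceding G) and then sustained as the same pitch into the next harmony.
Sustained through a change of harmony — a pedal tone.

Pedal tone (pedal point).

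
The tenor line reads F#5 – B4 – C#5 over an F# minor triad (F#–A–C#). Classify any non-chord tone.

B4 is an appoggiatura.

The harmony at that moment is F# minor triad (F#, A, C#); B4 is not a chord tone.
It is approached by leap down from F#5 and left by step up to C#5.
Leap in, step out — an appoggiatura.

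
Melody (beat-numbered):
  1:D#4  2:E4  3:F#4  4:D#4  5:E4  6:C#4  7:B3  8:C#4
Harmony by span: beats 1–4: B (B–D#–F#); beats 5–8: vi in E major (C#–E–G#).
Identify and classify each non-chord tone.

E4 (beat 2) — passing tone; B3 (beat 7) — neighbor tone.

The harmony at that moment is B major triad (B, D#, F#); E4 is not a chord tone.
It is approached by step up from D#4 and left by step up to F#4.
Step in, step out in the same direction — a passing tone.
The harmony at that moment is C# minor triad (C#, E, G#); B3 is not a chord tone.
It is approached by step down from C#4 and left by step up to C#4.
Step away and step back to the same note — a neighbor tone (lower neighbor).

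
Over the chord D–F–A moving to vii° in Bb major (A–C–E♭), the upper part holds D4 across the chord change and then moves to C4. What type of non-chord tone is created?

D4 is a suspension.

The harmony at that moment is A diminished triad (A, C, E♭); D4 is not a chord tone.
It is held over (the same pitch as the preceding D4) and left by step down to C4.
Held over from the previous chord and resolving down by step — a suspension.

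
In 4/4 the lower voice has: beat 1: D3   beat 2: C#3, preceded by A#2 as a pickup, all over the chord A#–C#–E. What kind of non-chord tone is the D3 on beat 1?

Appoggiatura.

The harmony at that moment is A# diminished triad (A#, C#, E); D3 is not a chord tone.
It is approached by leap up from A#2 and left by step down to C#3.
Leap in, step out, metrically accented — an appoggiatura.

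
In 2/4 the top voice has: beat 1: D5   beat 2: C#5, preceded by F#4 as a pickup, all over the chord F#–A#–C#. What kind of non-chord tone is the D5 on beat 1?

The harmony at that moment is F# major triad (F#, A#, C#); D5 is not a chord tone.
It is approached by leap up from F#4 and left by step down to C#5.
Leap in, step out, metrically accented — an appoggiatura.

Appoggiatura.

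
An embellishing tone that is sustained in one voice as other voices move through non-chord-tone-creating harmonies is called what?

Approach: none. Departure: none — a single pitch is sustained while the chords change around it, passing through harmonies that do not contain it.
No melodic motion at all; the dissonance is created entirely by the moving harmonies against the stationary note — a pedal tone (pedal point).

Pedal tone.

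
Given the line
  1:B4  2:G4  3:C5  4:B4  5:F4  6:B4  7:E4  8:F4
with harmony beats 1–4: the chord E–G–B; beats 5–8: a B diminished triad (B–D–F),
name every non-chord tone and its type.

C5 (beat 3) — appoggiatura; E4 (beat 7) — appoggiatura.

The harmony at that moment is E minor triad (E, G, B); C5 is not a chord tone.
It is approached by leap up from G4 and left by step down to B4.
Leap in, step out — an appoggiatura.
The harmony at that moment is B diminished triad (B, D, F); E4 is not a chord tone.
It is approached by leap down from B4 and left by step up to F4.
Leap in, step out — an appoggiatura.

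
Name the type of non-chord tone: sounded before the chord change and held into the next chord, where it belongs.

Approach: ahead of the chord change (typically by step), so it is dissonant against the current harmony. Departure: none — the same pitch is restated or held and is a chord tone of the new harmony.
Dissonant first, consonant once the harmony catches up: the note simply arrives early — an anticipation. (The reverse timing, consonant first and dissonant after the change, would be a suspension or retardation.)

Anticipation.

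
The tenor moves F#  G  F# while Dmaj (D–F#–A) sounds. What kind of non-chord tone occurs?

The harmony at that moment is D major triad (D, F#, A); G is not a chord tone.
It is approached by step up from F# and left by step down to F#.
Step away and step back to the same note — a neighbor tone (upper neighbor).

G is a neighbor tone.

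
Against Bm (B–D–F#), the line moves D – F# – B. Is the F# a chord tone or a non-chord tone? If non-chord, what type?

B minor triad contains B, D, F#; F# is the fifth, so it is a chord tone.

Chord tone (the fifth of B minor triad).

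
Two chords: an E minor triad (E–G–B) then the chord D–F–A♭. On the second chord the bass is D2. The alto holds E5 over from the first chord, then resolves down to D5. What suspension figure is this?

9–8 suspension.

At the second chord the bass is D2. The suspended E5 lies a ninth above the bass; after resolving down by step to D5, the interval above the bass becomes an octave.
Suspension figures are named by those two intervals: 9–8.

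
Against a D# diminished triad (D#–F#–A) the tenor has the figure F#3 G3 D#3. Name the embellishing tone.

G3 is an escape tone.

The harmony at that moment is D# diminished triad (D#, F#, A); G3 is not a chord tone.
It is approached by step up from F#3 and left by leap down to D#3.
Step in, leap out — an escape tone.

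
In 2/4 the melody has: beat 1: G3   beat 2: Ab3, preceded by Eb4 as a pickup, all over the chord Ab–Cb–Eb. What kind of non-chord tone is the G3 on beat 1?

Appoggiatura.

The harmony at that moment is Ab minor triad (Ab, Cb, Eb); G3 is not a chord tone.
It is approached by leap down from Eb4 and left by step up to Ab3.
Leap in, step out, metrically accented — an appoggiatura.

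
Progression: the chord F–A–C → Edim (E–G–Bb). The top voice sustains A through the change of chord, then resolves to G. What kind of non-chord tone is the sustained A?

A is a suspension.

The harmony at that moment is E diminished triad (E, G, Bb); A is not a chord tone.
It is held over (the same pitch as the preceding A) and left by step down to G.
Held over from the previous chord and resolving down by step — a suspension.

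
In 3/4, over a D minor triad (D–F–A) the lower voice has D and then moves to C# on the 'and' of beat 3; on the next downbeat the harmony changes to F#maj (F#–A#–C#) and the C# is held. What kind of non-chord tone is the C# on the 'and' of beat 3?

The harmony at that moment is D minor triad (D, F, A); C# is not a chord tone.
It is approached by step down from D and then sustained as the same pitch into the next harmony.
Arriving early and becoming a chord tone when the harmony changes — an anticipation.

Anticipation.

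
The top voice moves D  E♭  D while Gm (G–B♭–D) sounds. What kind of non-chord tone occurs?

The harmony at that moment is G minor triad (G, B♭, D); E♭ is not a chord tone.
It is approached by step up from D and left by step down to D.
Step away and step back to the same note — a neighbor tone (upper neighbor).

E♭ is a neighbor tone.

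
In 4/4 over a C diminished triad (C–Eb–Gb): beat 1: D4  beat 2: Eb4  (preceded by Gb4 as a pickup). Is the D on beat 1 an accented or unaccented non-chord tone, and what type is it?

The harmony at that moment is C diminished triad (C, Eb, Gb); D4 is not a chord tone.
It is approached by leap down from Gb4 and left by step up to Eb4.
Leap in, step out — an appoggiatura.
It falls on the downbeat, so it is accented.

Accented appoggiatura.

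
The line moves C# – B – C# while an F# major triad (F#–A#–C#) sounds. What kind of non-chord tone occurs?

B is a neighbor tone.

The harmony at that moment is F# major triad (F#, A#, C#); B is not a chord tone.
It is approached by step down from C# and left by step up to C#.
Step away and step back to the same note — a neighbor tone (lower neighbor).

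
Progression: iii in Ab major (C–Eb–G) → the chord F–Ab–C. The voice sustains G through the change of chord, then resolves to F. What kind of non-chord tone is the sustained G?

G is a suspension.

The harmony at that moment is F minor triad (F, Ab, C); G is not a chord tone.
It is held over (the same pitch as the preceding G) and left by step down to F.
Held over from the previous chord and resolving down by step — a suspension.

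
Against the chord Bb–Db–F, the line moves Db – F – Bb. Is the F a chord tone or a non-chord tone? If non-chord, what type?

Bb minor triad contains Bb, Db, F; F is the fifth, so it is a chord tone.

Chord tone (the fifth of Bb minor triad).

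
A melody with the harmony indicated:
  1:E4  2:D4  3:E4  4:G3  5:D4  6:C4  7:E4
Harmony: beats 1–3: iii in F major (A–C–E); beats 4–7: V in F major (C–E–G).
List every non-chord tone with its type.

The harmony at that moment is A minor triad (A, C, E); D4 is not a chord tone.
It is approached by step down from E4 and left by step up to E4.
Step away and step back to the same note — a neighbor tone (lower neighbor).
The harmony at that moment is C major triad (C, E, G); D4 is not a chord tone.
It is approached by leap up from G3 and left by step down to C4.
Leap in, step out — an appoggiatura.

D4 (beat 2) — neighbor tone; D4 (beat 5) — appoggiatura.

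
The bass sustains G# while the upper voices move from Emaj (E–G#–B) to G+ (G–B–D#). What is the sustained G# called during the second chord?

The harmony at that moment is G augmented triad (G, B, D#); G# is not a chord tone.
It is held over (the same pitch as the preceding G#) and then sustained as the same pitch into the next harmony.
Sustained through a change of harmony — a pedal tone.

Pedal tone (pedal point).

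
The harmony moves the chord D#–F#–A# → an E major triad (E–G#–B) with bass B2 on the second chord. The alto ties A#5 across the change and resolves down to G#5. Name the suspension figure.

At the second chord the bass is B2. The suspended A#5 lies a seventh above the bass; after resolving down by step to G#5, the interval above the bass becomes a sixth.
Suspension figures are named by those two intervals: 7–6.

7–6 suspension.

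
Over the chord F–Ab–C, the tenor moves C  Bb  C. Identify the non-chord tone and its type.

The harmony at that moment is F minor triad (F, Ab, C); Bb is not a chord tone.
It is approached by step down from C and left by step up to C.
Step away and step back to the same note — a neighbor tone (lower neighbor).

Bb is a neighbor tone.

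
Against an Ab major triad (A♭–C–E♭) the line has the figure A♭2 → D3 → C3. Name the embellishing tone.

The harmony at that moment is A♭ major triad (A♭, C, E♭); D3 is not a chord tone.
It is approached by leap up from A♭2 and left by step down to C3.
Leap in, step out — an appoggiatura.

D3 is an appoggiatura.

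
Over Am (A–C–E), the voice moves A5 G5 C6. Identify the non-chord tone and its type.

G5 is an escape tone.

The harmony at that moment is A minor triad (A, C, E); G5 is not a chord tone.
It is approached by step down from A5 and left by leap up to C6.
Step in, leap out — an escape tone.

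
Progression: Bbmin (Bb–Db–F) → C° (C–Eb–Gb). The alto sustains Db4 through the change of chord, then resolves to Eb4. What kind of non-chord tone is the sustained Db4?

The harmony at that moment is C diminished triad (C, Eb, Gb); Db4 is not a chord tone.
It is held over (the same pitch as the preceding Db4) and left by step up to Eb4.
Held over from the previous chord and resolving up by step — a retardation.

Db4 is a retardation.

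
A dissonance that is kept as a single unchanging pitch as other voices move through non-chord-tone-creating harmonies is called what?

Approach: none. Departure: none — a single pitch is sustained while the chords change around it, passing through harmonies that do not contain it.
No melodic motion at all; the dissonance is created entirely by the moving harmonies against the stationary note — a pedal tone (pedal point).

Pedal tone.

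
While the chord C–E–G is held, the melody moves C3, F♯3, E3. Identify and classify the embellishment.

F♯3 is an appoggiatura.

The harmony at that moment is C major triad (C, E, G); F♯3 is not a chord tone.
It is approached by leap up from C3 and left by step down to E3.
Leap in, step out — an appoggiatura.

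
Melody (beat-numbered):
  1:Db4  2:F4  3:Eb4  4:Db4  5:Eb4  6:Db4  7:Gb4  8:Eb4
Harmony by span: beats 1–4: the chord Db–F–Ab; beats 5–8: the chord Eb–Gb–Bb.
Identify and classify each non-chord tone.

The harmony at that moment is Db major triad (Db, F, Ab); Eb4 is not a chord tone.
It is approached by step down from F4 and left by step down to Db4.
Step in, step out in the same direction — a passing tone.
The harmony at that moment is Eb minor triad (Eb, Gb, Bb); Db4 is not a chord tone.
It is approached by step down from Eb4 and left by leap up to Gb4.
Step in, leap out — an escape tone.

Eb4 (beat 3) — passing tone; Db4 (beat 6) — escape tone.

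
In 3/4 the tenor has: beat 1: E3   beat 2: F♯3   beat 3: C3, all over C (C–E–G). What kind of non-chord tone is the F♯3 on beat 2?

Escape tone.

The harmony at that moment is C major triad (C, E, G); F♯3 is not a chord tone.
It is approached by step up from E3 and left by leap down to C3.
Step in, leap out, on a weak beat — an escape tone.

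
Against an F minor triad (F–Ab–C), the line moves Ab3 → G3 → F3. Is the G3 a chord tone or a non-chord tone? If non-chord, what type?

The harmony at that moment is F minor triad (F, Ab, C); G3 is not a chord tone.
It is approached by step down from Ab3 and left by step down to F3.
Step in, step out in the same direction — a passing tone.

Non-chord tone — a passing tone.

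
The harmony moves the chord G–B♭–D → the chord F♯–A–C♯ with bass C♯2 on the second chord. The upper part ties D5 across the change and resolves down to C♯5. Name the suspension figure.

At the second chord the bass is C♯2. The suspended D5 lies a ninth above the bass; after resolving down by step to C♯5, the interval above the bass becomes an octave.
Suspension figures are named by those two intervals: 9–8.

9–8 suspension.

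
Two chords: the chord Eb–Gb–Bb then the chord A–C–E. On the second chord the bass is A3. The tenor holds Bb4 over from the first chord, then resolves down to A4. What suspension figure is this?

At the second chord the bass is A3. The suspended Bb4 lies a ninth above the bass; after resolving down by step to A4, the interval above the bass becomes an octave.
Suspension figures are named by those two intervals: 9–8.

9–8 suspension.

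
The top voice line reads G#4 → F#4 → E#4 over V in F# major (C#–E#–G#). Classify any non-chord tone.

The harmony at that moment is C# major triad (C#, E#, G#); F#4 is not a chord tone.
It is approached by step down from G#4 and left by step down to E#4.
Step in, step out in the same direction — a passing tone.

F#4 is a passing tone.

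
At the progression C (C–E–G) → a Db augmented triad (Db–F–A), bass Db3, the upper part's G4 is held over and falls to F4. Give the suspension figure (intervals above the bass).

At the second chord the bass is Db3. The suspended G4 lies a fourth above the bass; after resolving down by step to F4, the interval above the bass becomes a third.
Suspension figures are named by those two intervals: 4–3.

4–3 suspension.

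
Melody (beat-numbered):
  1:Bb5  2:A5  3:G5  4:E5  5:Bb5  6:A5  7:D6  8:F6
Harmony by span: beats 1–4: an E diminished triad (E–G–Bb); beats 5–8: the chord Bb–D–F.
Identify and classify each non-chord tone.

The harmony at that moment is E diminished triad (E, G, Bb); A5 is not a chord tone.
It is approached by step down from Bb5 and left by step down to G5.
Step in, step out in the same direction — a passing tone.
The harmony at that moment is Bb major triad (Bb, D, F); A5 is not a chord tone.
It is approached by step down from Bb5 and left by leap up to D6.
Step in, leap out — an escape tone.

A5 (beat 2) — passing tone; A5 (beat 6) — escape tone.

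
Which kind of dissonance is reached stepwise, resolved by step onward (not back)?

Approach: by step. Departure: by step, continuing in the same direction.
Stepwise on both sides with no change of direction means the note fills in the space between two different chord tones — a passing tone. (Had it turned back to its starting note it would be a neighbor tone instead.)

Passing tone.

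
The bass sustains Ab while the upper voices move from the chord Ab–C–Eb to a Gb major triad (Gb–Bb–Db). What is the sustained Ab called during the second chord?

Pedal tone (pedal point).

The harmony at that moment is Gb major triad (Gb, Bb, Db); Ab is not a chord tone.
It is held over (the same pitch as the preceding Ab) and then sustained as the same pitch into the next harmony.
Sustained through a change of harmony — a pedal tone.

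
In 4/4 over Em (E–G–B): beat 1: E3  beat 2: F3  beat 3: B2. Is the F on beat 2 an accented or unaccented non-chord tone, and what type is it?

Unaccented escape tone.

The harmony at that moment is E minor triad (E, G, B); F3 is not a chord tone.
It is approached by step up from E3 and left by leap down to B2.
Step in, leap out — an escape tone.
It falls on a weak beat, so it is unaccented.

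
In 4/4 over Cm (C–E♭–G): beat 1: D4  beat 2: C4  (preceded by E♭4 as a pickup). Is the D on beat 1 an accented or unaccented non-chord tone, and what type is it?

The harmony at that moment is C minor triad (C, E♭, G); D4 is not a chord tone.
It is approached by step down from E♭4 and left by step down to C4.
Step in, step out in the same direction — a passing tone.
It falls on the downbeat, so it is accented.

Accented passing tone.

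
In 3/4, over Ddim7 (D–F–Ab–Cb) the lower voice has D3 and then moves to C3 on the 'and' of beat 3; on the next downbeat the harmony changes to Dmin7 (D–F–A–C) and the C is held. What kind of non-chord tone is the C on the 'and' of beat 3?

The harmony at that moment is D diminished seventh chord (D, F, Ab, Cb); C3 is not a chord tone.
It is approached by step down from D3 and then sustained as the same pitch into the next harmony.
Arriving early and becoming a chord tone when the harmony changes — an anticipation.

Anticipation.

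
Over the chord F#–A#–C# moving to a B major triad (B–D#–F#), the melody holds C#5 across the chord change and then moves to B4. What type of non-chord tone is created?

C#5 is a suspension.

The harmony at that moment is B major triad (B, D#, F#); C#5 is not a chord tone.
It is held over (the same pitch as the preceding C#5) and left by step down to B4.
Held over from the previous chord and resolving down by step — a suspension.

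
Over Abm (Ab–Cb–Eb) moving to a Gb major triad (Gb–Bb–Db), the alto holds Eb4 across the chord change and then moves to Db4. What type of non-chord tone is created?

Eb4 is a suspension.

The harmony at that moment is Gb major triad (Gb, Bb, Db); Eb4 is not a chord tone.
It is held over (the same pitch as the preceding Eb4) and left by step down to Db4.
Held over from the previous chord and resolving down by step — a suspension.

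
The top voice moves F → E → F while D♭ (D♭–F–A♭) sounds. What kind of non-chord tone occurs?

The harmony at that moment is D♭ major triad (D♭, F, A♭); E is not a chord tone.
It is approached by step down from F and left by step up to F.
Step away and step back to the same note — a neighbor tone (lower neighbor).

E is a neighbor tone.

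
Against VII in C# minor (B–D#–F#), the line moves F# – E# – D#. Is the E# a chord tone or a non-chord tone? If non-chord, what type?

Non-chord tone — a passing tone.

The harmony at that moment is B major triad (B, D#, F#); E# is not a chord tone.
It is approached by step down from F# and left by step down to D#.
Step in, step out in the same direction — a passing tone.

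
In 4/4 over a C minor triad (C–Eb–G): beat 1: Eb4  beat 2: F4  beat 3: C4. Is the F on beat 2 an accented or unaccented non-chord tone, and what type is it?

Unaccented escape tone.

The harmony at that moment is C minor triad (C, Eb, G); F4 is not a chord tone.
It is approached by step up from Eb4 and left by leap down to C4.
Step in, leap out — an escape tone.
It falls on a weak beat, so it is unaccented.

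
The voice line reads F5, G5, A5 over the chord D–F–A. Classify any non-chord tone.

The harmony at that moment is D minor triad (D, F, A); G5 is not a chord tone.
It is approached by step up from F5 and left by step up to A5.
Step in, step out in the same direction — a passing tone.

G5 is a passing tone.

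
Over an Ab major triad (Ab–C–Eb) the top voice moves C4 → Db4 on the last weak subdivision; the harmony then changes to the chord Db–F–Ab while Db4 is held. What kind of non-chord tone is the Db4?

The harmony at that moment is Ab major triad (Ab, C, Eb); Db4 is not a chord tone.
It is approached by step up from C4 and then sustained as the same pitch into the next harmony.
Arriving early and becoming a chord tone when the harmony changes — an anticipation.

Db4 is an anticipation.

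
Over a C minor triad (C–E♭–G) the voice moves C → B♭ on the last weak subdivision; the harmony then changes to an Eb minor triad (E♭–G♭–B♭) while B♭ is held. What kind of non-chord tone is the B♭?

B♭ is an anticipation.

The harmony at that moment is C minor triad (C, E♭, G); B♭ is not a chord tone.
It is approached by step down from C and then sustained as the same pitch into the next harmony.
Arriving early and becoming a chord tone when the harmony changes — an anticipation.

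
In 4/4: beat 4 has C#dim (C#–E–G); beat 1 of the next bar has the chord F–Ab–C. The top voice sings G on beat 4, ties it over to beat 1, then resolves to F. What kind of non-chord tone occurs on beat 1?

Suspension.

The harmony at that moment is F minor triad (F, Ab, C); G is not a chord tone.
It is held over (the same pitch as the preceding G) and left by step down to F.
Held over from the previous chord and resolving down by step — a suspension.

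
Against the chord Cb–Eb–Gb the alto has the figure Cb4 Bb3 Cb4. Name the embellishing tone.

Bb3 is a neighbor tone.

The harmony at that moment is Cb major triad (Cb, Eb, Gb); Bb3 is not a chord tone.
It is approached by step down from Cb4 and left by step up to Cb4.
Step away and step back to the same note — a neighbor tone (lower neighbor).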